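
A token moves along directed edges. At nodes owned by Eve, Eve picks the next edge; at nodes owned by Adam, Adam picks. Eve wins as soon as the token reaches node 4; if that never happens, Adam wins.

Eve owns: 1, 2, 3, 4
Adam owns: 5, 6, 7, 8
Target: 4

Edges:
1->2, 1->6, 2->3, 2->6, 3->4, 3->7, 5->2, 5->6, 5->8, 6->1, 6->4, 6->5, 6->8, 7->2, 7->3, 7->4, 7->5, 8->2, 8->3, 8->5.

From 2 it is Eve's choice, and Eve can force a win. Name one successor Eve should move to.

3

A0 = {4}
A1: add {3} — 3 (Eve) has 3→4.
A2: add {2} — 2 (Eve) has 2→3.
A3: add {1} — 1 (Eve) has 1→2.
A4 = A3; e.g. 5 (Adam) can still go to 6. Fixed point.
From 2, successor 3 is in the attractor (rank 1); the other successor 6 is not.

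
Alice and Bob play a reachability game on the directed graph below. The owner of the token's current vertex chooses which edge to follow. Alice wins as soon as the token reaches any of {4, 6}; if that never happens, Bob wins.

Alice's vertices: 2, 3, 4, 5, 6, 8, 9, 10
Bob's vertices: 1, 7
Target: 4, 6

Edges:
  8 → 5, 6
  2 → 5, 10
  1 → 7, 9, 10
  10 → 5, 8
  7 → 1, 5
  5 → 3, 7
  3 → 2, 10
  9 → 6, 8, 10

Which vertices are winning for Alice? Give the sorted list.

A0 = {4, 6}
A1: add {8, 9} — 8 (Alice) has 8→6; 9 (Alice) has 9→6.
A2: add {10} — 10 (Alice) has 10→8.
A3: add {2, 3} — 2 (Alice) has 2→10; 3 (Alice) has 3→10.
A4: add {5} — 5 (Alice) has 5→3.
A5 = A4; e.g. 1 (Bob) can still go to 7. Fixed point.
Alice's winning region = {2, 3, 4, 5, 6, 8, 9, 10}.

2, 3, 4, 5, 6, 8, 9, 10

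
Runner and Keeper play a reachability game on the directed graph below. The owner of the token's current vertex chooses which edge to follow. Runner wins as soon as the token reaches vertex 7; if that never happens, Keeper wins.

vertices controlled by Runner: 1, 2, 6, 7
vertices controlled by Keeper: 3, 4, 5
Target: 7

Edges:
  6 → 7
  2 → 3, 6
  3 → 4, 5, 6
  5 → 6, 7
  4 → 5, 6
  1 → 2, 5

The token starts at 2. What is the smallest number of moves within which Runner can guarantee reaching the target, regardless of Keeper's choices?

2

A0 = {7}
A1: add {6} — 6 (Runner) has 6→7.
A2: add {2, 5} — 2 (Runner) has 2→6; 5 (Keeper): all of {6, 7} already in.
2 enters the attractor at level 2, so Runner can force the target in 2 moves from there.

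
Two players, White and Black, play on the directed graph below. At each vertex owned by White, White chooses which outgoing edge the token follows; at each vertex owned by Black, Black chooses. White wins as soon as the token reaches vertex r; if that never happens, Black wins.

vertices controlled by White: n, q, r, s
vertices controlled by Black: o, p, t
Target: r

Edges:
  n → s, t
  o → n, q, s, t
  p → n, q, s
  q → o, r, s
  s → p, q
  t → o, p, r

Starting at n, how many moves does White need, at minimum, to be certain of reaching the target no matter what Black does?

3

A0 = {r}
A1: add {q} — q (White) has q→r.
A2: add {s} — s (White) has s→q.
A3: add {n} — n (White) has n→s.
n enters the attractor at level 3, so White can force the target in 3 moves from there.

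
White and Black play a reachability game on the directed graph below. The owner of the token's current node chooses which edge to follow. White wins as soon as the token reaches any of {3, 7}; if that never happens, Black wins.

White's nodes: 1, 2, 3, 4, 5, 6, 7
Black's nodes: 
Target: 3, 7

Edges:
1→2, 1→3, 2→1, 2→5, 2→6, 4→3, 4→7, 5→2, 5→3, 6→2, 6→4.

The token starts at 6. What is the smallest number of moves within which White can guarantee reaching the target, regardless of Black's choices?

2

A0 = {3, 7}
A1: add {1, 4, 5} — 1 (White) has 1→3; 4 (White) has 4→3; 5 (White) has 5→3.
A2: add {2, 6} — 2 (White) has 2→1; 6 (White) has 6→4.
A2 = all vertices. Fixed point.
6 enters the attractor at level 2, so White can force the target in 2 moves from there.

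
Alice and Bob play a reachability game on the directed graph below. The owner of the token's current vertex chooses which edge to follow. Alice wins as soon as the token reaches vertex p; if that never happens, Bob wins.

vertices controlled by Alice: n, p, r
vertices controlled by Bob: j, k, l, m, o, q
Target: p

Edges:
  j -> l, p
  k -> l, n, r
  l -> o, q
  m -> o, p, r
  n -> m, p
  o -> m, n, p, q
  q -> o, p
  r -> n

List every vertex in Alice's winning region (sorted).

A0 = {p}
A1: add {n} — n (Alice) has n→p.
A2: add {r} — r (Alice) has r→n.
A3 = A2; e.g. j (Bob) can still go to l. Fixed point.
Alice's winning region = {n, p, r}.

n, p, r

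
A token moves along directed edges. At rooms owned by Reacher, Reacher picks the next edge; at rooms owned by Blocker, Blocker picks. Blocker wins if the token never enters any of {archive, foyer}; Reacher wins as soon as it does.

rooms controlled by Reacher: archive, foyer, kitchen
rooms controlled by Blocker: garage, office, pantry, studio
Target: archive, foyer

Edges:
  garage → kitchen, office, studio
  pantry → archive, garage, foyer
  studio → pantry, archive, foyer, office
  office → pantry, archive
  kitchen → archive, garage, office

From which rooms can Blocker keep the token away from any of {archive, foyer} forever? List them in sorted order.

A0 = {archive, foyer}
A1: add {kitchen} — kitchen (Reacher) has kitchen→archive.
A2 = A1; e.g. pantry (Blocker) can still go to garage. Fixed point.
Reacher's attractor = {archive, foyer, kitchen}; Blocker avoids the target exactly from the complement.

garage, office, pantry, studio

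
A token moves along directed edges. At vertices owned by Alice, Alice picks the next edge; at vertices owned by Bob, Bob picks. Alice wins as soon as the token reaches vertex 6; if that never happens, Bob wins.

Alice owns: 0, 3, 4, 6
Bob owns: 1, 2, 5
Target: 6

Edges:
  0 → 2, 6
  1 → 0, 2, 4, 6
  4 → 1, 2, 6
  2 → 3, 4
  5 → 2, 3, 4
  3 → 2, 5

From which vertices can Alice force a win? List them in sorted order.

0, 4, 6

A0 = {6}
A1: add {0, 4} — 0 (Alice) has 0→6; 4 (Alice) has 4→6.
A2 = A1; e.g. 1 (Bob) can still go to 2. Fixed point.
Alice's winning region = {0, 4, 6}.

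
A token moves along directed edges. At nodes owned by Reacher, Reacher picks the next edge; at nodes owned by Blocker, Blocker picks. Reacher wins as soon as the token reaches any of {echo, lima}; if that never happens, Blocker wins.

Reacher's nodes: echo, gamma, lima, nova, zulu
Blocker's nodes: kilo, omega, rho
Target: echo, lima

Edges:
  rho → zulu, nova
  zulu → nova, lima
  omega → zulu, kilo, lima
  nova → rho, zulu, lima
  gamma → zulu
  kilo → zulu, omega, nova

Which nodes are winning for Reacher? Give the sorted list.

A0 = {echo, lima}
A1: add {nova, zulu} — zulu (Reacher) has zulu→lima; nova (Reacher) has nova→lima.
A2: add {gamma, rho} — rho (Blocker): all of {zulu, nova} already in; gamma (Reacher) has gamma→zulu.
A3 = A2; e.g. omega (Blocker) can still go to kilo. Fixed point.
Reacher's winning region = {echo, gamma, lima, nova, rho, zulu}.

echo, gamma, lima, nova, rho, zulu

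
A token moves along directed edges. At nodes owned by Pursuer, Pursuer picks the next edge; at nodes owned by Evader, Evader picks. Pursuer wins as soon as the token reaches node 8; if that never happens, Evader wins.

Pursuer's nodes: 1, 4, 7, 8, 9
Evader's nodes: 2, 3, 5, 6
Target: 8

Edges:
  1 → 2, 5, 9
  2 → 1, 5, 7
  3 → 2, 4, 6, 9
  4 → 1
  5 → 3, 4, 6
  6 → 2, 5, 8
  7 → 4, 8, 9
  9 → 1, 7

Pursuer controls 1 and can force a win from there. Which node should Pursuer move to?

9

A0 = {8}
A1: add {7} — 7 (Pursuer) has 7→8.
A2: add {9} — 9 (Pursuer) has 9→7.
A3: add {1} — 1 (Pursuer) has 1→9.
A4: add {4} — 4 (Pursuer) has 4→1.
A5 = A4; e.g. 2 (Evader) can still go to 5. Fixed point.
From 1, successor 9 is in the attractor (rank 2); the other successors 2, 5 are not.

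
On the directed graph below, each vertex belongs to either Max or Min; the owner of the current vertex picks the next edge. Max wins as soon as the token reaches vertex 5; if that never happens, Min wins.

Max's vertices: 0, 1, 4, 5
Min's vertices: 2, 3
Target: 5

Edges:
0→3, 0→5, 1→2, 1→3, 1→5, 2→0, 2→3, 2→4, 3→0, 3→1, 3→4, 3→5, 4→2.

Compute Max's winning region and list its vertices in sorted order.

A0 = {5}
A1: add {0, 1} — 0 (Max) has 0→5; 1 (Max) has 1→5.
A2 = A1; e.g. 2 (Min) can still go to 3. Fixed point.
Max's winning region = {0, 1, 5}.

0, 1, 5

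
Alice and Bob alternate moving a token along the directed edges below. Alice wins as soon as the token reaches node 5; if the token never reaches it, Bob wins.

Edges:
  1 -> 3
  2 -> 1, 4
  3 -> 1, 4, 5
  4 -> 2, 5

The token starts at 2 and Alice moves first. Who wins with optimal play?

Track states (vertex, player-to-move).
A0 = {(5,Alice), (5,Bob)}
A1: add {(3,Alice), (4,Alice)}.
A2: add {(1,Bob)}.
A3: add {(2,Alice)}.
(2,Alice) ∈ A3 ⇒ Alice forces the target.

Alice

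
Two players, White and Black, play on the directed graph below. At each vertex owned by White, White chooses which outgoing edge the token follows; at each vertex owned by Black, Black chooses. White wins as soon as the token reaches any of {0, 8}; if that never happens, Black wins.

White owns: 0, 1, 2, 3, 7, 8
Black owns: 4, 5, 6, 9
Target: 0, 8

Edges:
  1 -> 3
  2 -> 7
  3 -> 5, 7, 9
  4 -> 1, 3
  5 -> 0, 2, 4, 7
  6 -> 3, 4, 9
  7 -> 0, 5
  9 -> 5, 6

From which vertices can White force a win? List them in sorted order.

0, 1, 2, 3, 4, 5, 7, 8

A0 = {0, 8}
A1: add {7} — 7 (White) has 7→0.
A2: add {2, 3} — 2 (White) has 2→7; 3 (White) has 3→7.
A3: add {1} — 1 (White) has 1→3.
A4: add {4} — 4 (Black): all of {1, 3} already in.
A5: add {5} — 5 (Black): all of {0, 2, 4, 7} already in.
A6 = A5; e.g. 6 (Black) can still go to 9. Fixed point.
White's winning region = {0, 1, 2, 3, 4, 5, 7, 8}.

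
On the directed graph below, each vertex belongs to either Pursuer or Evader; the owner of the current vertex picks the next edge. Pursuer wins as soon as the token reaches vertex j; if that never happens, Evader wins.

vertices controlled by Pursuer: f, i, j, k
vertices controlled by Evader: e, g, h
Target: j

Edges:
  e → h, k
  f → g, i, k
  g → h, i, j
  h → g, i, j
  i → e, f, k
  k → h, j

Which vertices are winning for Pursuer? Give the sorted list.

f, i, j, k

A0 = {j}
A1: add {k} — k (Pursuer) has k→j.
A2: add {f, i} — f (Pursuer) has f→k; i (Pursuer) has i→k.
A3 = A2; e.g. e (Evader) can still go to h. Fixed point.
Pursuer's winning region = {f, i, j, k}.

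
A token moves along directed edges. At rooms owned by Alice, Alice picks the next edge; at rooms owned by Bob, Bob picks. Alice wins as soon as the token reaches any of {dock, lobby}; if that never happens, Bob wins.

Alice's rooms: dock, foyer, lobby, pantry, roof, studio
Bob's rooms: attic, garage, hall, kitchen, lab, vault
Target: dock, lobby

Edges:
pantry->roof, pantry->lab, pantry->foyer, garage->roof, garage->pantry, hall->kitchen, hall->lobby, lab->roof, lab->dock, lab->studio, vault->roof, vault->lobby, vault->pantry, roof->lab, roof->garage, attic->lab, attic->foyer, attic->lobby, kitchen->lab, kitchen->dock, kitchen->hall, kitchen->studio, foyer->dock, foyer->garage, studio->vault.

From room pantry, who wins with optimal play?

Alice

A0 = {dock, lobby}
A1: add {foyer} — foyer (Alice) has foyer→dock.
A2: add {pantry} — pantry (Alice) has pantry→foyer.
A3 = A2; e.g. roof (Alice) has no edge into A2. Fixed point.
pantry ∈ A2, so Alice can force the target.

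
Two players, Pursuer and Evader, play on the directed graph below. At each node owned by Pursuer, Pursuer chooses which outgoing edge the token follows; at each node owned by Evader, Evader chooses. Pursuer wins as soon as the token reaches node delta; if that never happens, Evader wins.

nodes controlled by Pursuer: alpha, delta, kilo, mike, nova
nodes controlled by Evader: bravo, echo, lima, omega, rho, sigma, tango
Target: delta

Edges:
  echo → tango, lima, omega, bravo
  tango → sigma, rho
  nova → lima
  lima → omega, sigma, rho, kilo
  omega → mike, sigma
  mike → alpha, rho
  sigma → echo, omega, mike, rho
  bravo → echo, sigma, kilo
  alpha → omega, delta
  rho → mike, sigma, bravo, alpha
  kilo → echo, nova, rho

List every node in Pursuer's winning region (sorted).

A0 = {delta}
A1: add {alpha} — alpha (Pursuer) has alpha→delta.
A2: add {mike} — mike (Pursuer) has mike→alpha.
A3 = A2; e.g. echo (Evader) can still go to tango. Fixed point.
Pursuer's winning region = {alpha, delta, mike}.

alpha, delta, mike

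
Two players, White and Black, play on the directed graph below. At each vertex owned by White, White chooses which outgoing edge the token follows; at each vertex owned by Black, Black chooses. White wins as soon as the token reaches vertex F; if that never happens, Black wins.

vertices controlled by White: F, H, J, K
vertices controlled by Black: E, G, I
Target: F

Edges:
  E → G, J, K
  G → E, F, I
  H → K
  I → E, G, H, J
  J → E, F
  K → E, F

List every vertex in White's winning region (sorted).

A0 = {F}
A1: add {J, K} — J (White) has J→F; K (White) has K→F.
A2: add {H} — H (White) has H→K.
A3 = A2; e.g. E (Black) can still go to G. Fixed point.
White's winning region = {F, H, J, K}.

F, H, J, K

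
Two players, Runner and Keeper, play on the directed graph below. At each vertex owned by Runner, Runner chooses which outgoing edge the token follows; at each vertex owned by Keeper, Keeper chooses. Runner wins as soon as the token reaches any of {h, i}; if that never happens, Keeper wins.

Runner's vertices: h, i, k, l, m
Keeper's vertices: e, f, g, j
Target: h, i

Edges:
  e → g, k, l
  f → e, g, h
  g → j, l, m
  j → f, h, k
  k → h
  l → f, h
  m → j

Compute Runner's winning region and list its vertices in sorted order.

h, i, k, l

A0 = {h, i}
A1: add {k, l} — k (Runner) has k→h; l (Runner) has l→h.
A2 = A1; e.g. e (Keeper) can still go to g. Fixed point.
Runner's winning region = {h, i, k, l}.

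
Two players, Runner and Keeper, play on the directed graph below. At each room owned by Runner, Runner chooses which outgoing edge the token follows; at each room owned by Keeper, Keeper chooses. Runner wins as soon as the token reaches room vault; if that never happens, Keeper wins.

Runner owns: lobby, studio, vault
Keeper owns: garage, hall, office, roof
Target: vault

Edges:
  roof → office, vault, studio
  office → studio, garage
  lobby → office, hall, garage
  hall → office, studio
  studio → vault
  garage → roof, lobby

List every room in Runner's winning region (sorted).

A0 = {vault}
A1: add {studio} — studio (Runner) has studio→vault.
A2 = A1; e.g. roof (Keeper) can still go to office. Fixed point.
Runner's winning region = {studio, vault}.

studio, vault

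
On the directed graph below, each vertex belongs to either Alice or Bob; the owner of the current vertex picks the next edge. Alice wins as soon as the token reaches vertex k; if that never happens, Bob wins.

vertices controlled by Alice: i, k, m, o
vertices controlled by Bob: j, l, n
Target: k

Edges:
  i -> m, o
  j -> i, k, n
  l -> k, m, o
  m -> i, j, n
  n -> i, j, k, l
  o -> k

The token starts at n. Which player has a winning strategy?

A0 = {k}
A1: add {o} — o (Alice) has o→k.
A2: add {i} — i (Alice) has i→o.
A3: add {m} — m (Alice) has m→i.
A4: add {l} — l (Bob): all of {k, m, o} already in.
A5 = A4; e.g. j (Bob) can still go to n. Fixed point.
n never enters the attractor, so Bob can avoid the target forever.

Bob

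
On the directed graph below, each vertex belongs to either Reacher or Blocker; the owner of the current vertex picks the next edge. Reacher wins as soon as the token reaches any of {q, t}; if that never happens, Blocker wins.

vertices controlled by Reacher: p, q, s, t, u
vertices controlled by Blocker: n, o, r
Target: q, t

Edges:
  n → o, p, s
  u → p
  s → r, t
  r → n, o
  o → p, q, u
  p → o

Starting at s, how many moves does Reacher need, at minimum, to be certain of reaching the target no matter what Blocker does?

1

A0 = {q, t}
A1: add {s} — s (Reacher) has s→t.
A2 = A1; e.g. n (Blocker) can still go to o. Fixed point.
s enters the attractor at level 1, so Reacher can force the target in 1 move from there.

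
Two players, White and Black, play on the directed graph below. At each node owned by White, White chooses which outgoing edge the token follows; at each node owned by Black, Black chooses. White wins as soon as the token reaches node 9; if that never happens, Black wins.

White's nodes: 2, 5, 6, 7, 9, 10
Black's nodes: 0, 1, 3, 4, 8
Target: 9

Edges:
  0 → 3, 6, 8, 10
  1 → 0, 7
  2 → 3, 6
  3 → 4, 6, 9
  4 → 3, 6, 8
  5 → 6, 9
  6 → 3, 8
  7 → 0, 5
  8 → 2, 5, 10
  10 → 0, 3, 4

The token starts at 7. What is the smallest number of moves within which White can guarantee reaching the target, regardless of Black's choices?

2

A0 = {9}
A1: add {5} — 5 (White) has 5→9.
A2: add {7} — 7 (White) has 7→5.
A3 = A2; e.g. 0 (Black) can still go to 3. Fixed point.
7 enters the attractor at level 2, so White can force the target in 2 moves from there.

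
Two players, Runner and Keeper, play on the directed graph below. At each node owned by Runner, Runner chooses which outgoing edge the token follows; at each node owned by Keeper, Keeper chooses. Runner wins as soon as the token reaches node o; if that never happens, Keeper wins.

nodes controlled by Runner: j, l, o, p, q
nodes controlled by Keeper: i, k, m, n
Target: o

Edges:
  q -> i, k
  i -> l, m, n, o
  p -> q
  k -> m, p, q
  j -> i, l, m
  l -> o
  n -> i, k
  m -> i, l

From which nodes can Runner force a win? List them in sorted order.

j, l, o

A0 = {o}
A1: add {l} — l (Runner) has l→o.
A2: add {j} — j (Runner) has j→l.
A3 = A2; e.g. i (Keeper) can still go to m. Fixed point.
Runner's winning region = {j, l, o}.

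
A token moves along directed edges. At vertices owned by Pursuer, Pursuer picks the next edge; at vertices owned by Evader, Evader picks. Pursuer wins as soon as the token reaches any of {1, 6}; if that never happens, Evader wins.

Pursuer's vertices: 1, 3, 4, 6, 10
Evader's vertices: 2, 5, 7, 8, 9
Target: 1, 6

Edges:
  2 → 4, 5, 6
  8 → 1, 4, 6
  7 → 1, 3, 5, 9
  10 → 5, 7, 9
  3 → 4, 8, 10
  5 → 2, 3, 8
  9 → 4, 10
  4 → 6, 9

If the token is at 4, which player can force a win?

Pursuer

A0 = {1, 6}
A1: add {4} — 4 (Pursuer) has 4→6.
4 ∈ A1, so Pursuer can force the target.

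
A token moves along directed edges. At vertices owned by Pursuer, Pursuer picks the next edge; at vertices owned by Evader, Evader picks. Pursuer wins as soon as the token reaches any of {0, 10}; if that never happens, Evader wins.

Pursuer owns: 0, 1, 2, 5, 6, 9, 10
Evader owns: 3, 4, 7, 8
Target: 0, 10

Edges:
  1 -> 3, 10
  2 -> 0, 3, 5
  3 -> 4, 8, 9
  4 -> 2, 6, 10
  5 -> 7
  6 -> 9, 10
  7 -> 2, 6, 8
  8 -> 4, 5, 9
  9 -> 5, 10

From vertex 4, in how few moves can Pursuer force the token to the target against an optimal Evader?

A0 = {0, 10}
A1: add {1, 2, 6, 9} — 1 (Pursuer) has 1→10; 2 (Pursuer) has 2→0; 6 (Pursuer) has 6→10; 9 (Pursuer) has 9→10.
A2: add {4} — 4 (Evader): all of {2, 6, 10} already in.
A3 = A2; e.g. 3 (Evader) can still go to 8. Fixed point.
4 enters the attractor at level 2, so Pursuer can force the target in 2 moves from there.

2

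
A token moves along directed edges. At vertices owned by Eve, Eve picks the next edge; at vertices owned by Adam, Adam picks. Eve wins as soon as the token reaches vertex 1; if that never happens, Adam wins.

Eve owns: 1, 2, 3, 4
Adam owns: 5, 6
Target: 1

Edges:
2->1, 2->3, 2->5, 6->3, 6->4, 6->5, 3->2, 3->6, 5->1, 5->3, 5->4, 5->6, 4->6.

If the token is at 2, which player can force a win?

A0 = {1}
A1: add {2} — 2 (Eve) has 2→1.
2 ∈ A1, so Eve can force the target.

Eve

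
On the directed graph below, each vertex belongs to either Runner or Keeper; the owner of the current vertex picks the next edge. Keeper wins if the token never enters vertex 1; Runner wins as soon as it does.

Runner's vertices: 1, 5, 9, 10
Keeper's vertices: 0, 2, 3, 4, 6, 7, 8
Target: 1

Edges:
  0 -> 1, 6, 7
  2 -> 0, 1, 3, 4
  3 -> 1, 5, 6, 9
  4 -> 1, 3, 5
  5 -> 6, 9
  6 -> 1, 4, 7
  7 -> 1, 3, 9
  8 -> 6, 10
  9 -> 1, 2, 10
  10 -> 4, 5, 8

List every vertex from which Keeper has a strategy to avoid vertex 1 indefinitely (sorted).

0, 2, 3, 4, 6, 7, 8

A0 = {1}
A1: add {9} — 9 (Runner) has 9→1.
A2: add {5} — 5 (Runner) has 5→9.
A3: add {10} — 10 (Runner) has 10→5.
A4 = A3; e.g. 0 (Keeper) can still go to 6. Fixed point.
Runner's attractor = {1, 5, 9, 10}; Keeper avoids the target exactly from the complement.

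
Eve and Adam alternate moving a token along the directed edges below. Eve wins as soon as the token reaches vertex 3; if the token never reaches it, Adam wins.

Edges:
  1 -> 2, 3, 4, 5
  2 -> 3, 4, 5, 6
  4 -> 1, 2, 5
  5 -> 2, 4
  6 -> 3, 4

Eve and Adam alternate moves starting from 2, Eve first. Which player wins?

Track states (vertex, player-to-move).
A0 = {(3,Eve), (3,Adam)}
A1: add {(1,Eve), (2,Eve), (6,Eve)}.
(2,Eve) ∈ A1 ⇒ Eve forces the target.

Eve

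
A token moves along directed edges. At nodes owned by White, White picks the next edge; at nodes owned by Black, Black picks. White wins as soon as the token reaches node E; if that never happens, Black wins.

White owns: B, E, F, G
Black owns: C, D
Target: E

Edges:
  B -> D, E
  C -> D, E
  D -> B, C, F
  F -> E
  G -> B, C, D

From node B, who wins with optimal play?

White

A0 = {E}
A1: add {B, F} — B (White) has B→E; F (White) has F→E.
B ∈ A1, so White can force the target.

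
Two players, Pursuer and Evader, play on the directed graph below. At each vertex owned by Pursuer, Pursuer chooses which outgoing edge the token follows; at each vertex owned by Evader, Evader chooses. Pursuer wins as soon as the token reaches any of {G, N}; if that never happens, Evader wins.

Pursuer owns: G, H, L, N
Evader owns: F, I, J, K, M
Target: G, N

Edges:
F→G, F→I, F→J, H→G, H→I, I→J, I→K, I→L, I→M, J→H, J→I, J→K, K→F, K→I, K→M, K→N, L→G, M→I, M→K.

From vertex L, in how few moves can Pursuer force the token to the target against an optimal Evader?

1

A0 = {G, N}
A1: add {H, L} — H (Pursuer) has H→G; L (Pursuer) has L→G.
A2 = A1; e.g. F (Evader) can still go to I. Fixed point.
L enters the attractor at level 1, so Pursuer can force the target in 1 move from there.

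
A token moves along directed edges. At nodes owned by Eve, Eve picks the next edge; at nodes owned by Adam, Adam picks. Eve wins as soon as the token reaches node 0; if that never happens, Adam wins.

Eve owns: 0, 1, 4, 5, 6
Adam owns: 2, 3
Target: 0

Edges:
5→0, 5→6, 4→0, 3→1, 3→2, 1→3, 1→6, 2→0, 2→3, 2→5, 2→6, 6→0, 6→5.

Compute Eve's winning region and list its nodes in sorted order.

A0 = {0}
A1: add {4, 5, 6} — 4 (Eve) has 4→0; 5 (Eve) has 5→0; 6 (Eve) has 6→0.
A2: add {1} — 1 (Eve) has 1→6.
A3 = A2; e.g. 2 (Adam) can still go to 3. Fixed point.
Eve's winning region = {0, 1, 4, 5, 6}.

0, 1, 4, 5, 6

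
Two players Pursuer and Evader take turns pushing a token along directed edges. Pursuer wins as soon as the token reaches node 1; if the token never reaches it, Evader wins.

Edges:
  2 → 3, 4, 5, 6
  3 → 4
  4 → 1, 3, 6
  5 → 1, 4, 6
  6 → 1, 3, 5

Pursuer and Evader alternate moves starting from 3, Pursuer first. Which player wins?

Track states (vertex, player-to-move).
A0 = {(1,Pursuer), (1,Evader)}
A1: add {(4,Pursuer), (5,Pursuer), (6,Pursuer)}.
A2: add {(3,Evader), (5,Evader)}.
A3: add {(2,Pursuer)}.
A4 = A3; e.g. (2,Evader) stays out. (3,Pursuer) never enters ⇒ Evader avoids the target.

Evader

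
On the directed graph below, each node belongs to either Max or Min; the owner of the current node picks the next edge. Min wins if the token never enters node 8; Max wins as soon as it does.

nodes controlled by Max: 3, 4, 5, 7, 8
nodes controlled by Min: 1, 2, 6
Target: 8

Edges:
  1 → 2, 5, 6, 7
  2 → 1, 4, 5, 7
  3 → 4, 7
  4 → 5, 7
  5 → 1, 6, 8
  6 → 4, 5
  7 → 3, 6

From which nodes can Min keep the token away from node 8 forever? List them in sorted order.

1, 2

A0 = {8}
A1: add {5} — 5 (Max) has 5→8.
A2: add {4} — 4 (Max) has 4→5.
A3: add {3, 6} — 3 (Max) has 3→4; 6 (Min): all of {4, 5} already in.
A4: add {7} — 7 (Max) has 7→3.
A5 = A4; e.g. 1 (Min) can still go to 2. Fixed point.
Max's attractor = {3, 4, 5, 6, 7, 8}; Min avoids the target exactly from the complement.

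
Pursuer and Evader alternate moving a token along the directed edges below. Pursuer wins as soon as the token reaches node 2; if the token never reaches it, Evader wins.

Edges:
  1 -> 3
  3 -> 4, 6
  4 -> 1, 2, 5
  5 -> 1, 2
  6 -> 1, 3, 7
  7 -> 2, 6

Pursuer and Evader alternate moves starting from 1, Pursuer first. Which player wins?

Evader

Track states (vertex, player-to-move).
A0 = {(2,Pursuer), (2,Evader)}
A1: add {(4,Pursuer), (5,Pursuer), (7,Pursuer)}.
A2 = A1; e.g. (1,Pursuer) stays out. (1,Pursuer) never enters ⇒ Evader avoids the target.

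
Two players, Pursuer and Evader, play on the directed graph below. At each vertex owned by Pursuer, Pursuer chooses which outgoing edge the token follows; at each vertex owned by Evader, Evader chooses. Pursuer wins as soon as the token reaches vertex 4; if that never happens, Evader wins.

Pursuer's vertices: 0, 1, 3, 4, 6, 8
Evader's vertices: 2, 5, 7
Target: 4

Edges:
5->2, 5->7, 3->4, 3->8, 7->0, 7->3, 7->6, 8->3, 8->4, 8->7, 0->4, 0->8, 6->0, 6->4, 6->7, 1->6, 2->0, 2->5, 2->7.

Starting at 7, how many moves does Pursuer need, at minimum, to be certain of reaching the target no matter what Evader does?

2

A0 = {4}
A1: add {0, 3, 6, 8} — 0 (Pursuer) has 0→4; 3 (Pursuer) has 3→4; 6 (Pursuer) has 6→4; 8 (Pursuer) has 8→4.
A2: add {1, 7} — 1 (Pursuer) has 1→6; 7 (Evader): all of {0, 3, 6} already in.
A3 = A2; e.g. 2 (Evader) can still go to 5. Fixed point.
7 enters the attractor at level 2, so Pursuer can force the target in 2 moves from there.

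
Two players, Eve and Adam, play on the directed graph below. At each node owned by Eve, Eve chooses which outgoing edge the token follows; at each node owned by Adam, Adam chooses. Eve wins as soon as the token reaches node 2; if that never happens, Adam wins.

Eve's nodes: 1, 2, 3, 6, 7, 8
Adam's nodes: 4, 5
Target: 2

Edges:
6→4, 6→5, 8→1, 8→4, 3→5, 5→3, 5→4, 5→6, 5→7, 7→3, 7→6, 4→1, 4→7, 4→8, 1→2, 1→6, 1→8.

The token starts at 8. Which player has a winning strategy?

Eve

A0 = {2}
A1: add {1} — 1 (Eve) has 1→2.
A2: add {8} — 8 (Eve) has 8→1.
A3 = A2; e.g. 3 (Eve) has no edge into A2. Fixed point.
8 ∈ A2, so Eve can force the target.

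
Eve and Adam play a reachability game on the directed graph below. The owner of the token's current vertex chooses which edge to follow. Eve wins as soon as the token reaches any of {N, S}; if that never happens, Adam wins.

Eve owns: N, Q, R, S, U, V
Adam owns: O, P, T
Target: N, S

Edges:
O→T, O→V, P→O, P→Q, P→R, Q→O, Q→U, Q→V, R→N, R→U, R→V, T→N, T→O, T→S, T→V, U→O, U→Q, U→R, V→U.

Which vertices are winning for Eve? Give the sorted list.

A0 = {N, S}
A1: add {R} — R (Eve) has R→N.
A2: add {U} — U (Eve) has U→R.
A3: add {Q, V} — Q (Eve) has Q→U; V (Eve) has V→U.
A4 = A3; e.g. O (Adam) can still go to T. Fixed point.
Eve's winning region = {N, Q, R, S, U, V}.

N, Q, R, S, U, V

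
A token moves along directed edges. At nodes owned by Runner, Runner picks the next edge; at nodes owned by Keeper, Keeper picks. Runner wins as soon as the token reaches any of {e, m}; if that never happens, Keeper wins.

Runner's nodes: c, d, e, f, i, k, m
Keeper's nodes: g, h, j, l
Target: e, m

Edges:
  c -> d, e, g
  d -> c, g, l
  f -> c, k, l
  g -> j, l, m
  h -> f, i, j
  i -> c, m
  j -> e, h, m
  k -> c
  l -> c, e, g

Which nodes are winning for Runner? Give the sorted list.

c, d, e, f, i, k, m

A0 = {e, m}
A1: add {c, i} — c (Runner) has c→e; i (Runner) has i→m.
A2: add {d, f, k} — d (Runner) has d→c; f (Runner) has f→c; k (Runner) has k→c.
A3 = A2; e.g. g (Keeper) can still go to j. Fixed point.
Runner's winning region = {c, d, e, f, i, k, m}.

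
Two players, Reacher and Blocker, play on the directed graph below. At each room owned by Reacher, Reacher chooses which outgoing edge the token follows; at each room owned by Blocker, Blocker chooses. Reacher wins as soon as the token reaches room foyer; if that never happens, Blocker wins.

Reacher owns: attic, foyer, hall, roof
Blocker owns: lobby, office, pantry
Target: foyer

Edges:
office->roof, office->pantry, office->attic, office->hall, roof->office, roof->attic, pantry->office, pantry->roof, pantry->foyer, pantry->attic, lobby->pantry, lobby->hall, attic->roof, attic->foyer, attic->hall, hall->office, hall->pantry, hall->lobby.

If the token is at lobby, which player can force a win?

A0 = {foyer}
A1: add {attic} — attic (Reacher) has attic→foyer.
A2: add {roof} — roof (Reacher) has roof→attic.
A3 = A2; e.g. office (Blocker) can still go to pantry. Fixed point.
lobby never enters the attractor, so Blocker can avoid the target forever.

Blocker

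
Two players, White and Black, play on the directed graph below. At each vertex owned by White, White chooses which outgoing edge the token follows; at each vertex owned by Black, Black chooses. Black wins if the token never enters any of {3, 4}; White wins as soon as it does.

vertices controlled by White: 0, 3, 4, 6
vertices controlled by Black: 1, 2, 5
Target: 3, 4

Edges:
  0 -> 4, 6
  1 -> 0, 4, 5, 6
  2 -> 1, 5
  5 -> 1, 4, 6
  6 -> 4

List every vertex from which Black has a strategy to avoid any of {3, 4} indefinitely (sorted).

A0 = {3, 4}
A1: add {0, 6} — 0 (White) has 0→4; 6 (White) has 6→4.
A2 = A1; e.g. 1 (Black) can still go to 5. Fixed point.
White's attractor = {0, 3, 4, 6}; Black avoids the target exactly from the complement.

1, 2, 5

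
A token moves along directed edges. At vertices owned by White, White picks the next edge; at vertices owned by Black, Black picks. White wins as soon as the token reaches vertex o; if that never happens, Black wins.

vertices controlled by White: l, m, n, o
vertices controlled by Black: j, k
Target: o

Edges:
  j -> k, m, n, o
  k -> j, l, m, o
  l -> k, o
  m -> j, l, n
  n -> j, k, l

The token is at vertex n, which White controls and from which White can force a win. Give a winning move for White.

l

A0 = {o}
A1: add {l} — l (White) has l→o.
A2: add {m, n} — m (White) has m→l; n (White) has n→l.
A3 = A2; e.g. j (Black) can still go to k. Fixed point.
From n, successor l is in the attractor (rank 1); the other successors j, k are not.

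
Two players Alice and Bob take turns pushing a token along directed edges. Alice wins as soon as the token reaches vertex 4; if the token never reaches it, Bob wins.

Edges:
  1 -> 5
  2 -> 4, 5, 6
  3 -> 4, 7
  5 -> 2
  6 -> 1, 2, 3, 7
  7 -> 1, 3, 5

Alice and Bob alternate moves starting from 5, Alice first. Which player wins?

Bob

Track states (vertex, player-to-move).
A0 = {(4,Alice), (4,Bob)}
A1: add {(2,Alice), (3,Alice)}.
A2: add {(5,Bob)}.
A3: add {(1,Alice), (7,Alice)}.
A4: add {(3,Bob), (6,Bob)}.
A5: add {(6,Alice)}.
A6 = A5; e.g. (1,Bob) stays out. (5,Alice) never enters ⇒ Bob avoids the target.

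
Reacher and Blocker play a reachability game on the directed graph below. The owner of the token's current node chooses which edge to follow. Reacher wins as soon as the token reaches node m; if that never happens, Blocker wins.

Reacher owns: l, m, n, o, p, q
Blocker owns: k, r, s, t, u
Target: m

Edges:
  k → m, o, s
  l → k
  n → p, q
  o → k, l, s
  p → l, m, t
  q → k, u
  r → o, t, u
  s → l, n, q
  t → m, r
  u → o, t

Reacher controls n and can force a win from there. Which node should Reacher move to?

A0 = {m}
A1: add {p} — p (Reacher) has p→m.
A2: add {n} — n (Reacher) has n→p.
A3 = A2; e.g. k (Blocker) can still go to o. Fixed point.
From n, successor p is in the attractor (rank 1); the other successor q is not.

p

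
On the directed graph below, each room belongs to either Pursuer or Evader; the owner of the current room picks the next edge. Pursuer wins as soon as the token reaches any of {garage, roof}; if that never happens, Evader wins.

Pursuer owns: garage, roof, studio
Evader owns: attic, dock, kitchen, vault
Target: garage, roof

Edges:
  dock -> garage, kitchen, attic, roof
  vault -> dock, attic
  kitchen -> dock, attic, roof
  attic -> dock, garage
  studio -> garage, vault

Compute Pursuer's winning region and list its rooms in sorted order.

garage, roof, studio

A0 = {garage, roof}
A1: add {studio} — studio (Pursuer) has studio→garage.
A2 = A1; e.g. dock (Evader) can still go to kitchen. Fixed point.
Pursuer's winning region = {garage, roof, studio}.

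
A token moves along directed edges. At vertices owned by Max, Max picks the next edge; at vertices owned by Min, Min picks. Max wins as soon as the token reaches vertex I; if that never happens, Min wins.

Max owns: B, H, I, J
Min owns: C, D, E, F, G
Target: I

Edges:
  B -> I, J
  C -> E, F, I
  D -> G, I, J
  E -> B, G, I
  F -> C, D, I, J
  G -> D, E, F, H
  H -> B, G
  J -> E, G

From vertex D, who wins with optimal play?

Min

A0 = {I}
A1: add {B} — B (Max) has B→I.
A2: add {H} — H (Max) has H→B.
A3 = A2; e.g. C (Min) can still go to E. Fixed point.
D never enters the attractor, so Min can avoid the target forever.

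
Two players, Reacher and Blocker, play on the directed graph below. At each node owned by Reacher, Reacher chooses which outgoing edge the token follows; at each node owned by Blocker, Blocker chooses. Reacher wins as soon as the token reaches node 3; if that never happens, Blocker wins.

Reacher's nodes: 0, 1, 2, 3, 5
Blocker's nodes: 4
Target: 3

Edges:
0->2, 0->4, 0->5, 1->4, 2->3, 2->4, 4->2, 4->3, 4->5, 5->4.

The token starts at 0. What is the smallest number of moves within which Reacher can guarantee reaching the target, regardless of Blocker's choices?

2

A0 = {3}
A1: add {2} — 2 (Reacher) has 2→3.
A2: add {0} — 0 (Reacher) has 0→2.
A3 = A2; e.g. 1 (Reacher) has no edge into A2. Fixed point.
0 enters the attractor at level 2, so Reacher can force the target in 2 moves from there.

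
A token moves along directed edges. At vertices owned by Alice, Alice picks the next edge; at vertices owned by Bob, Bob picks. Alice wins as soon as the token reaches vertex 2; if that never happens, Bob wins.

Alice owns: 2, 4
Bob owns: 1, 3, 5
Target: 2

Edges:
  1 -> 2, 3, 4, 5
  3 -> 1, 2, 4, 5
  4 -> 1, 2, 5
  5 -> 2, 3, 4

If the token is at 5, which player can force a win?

Bob

A0 = {2}
A1: add {4} — 4 (Alice) has 4→2.
A2 = A1; e.g. 1 (Bob) can still go to 3. Fixed point.
5 never enters the attractor, so Bob can avoid the target forever.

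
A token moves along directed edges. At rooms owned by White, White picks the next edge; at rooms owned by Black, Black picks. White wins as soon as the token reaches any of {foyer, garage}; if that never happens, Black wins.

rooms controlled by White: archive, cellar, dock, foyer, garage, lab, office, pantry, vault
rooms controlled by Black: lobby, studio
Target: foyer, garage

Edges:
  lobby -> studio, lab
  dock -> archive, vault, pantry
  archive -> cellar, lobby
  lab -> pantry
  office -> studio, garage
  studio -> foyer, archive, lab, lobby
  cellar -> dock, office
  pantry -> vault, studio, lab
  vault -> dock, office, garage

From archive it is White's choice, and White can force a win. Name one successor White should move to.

cellar

A0 = {foyer, garage}
A1: add {office, vault} — vault (White) has vault→garage; office (White) has office→garage.
A2: add {cellar, dock, pantry} — dock (White) has dock→vault; cellar (White) has cellar→office; pantry (White) has pantry→vault.
A3: add {archive, lab} — archive (White) has archive→cellar; lab (White) has lab→pantry.
A4 = A3; e.g. studio (Black) can still go to lobby. Fixed point.
From archive, successor cellar is in the attractor (rank 2); the other successor lobby is not.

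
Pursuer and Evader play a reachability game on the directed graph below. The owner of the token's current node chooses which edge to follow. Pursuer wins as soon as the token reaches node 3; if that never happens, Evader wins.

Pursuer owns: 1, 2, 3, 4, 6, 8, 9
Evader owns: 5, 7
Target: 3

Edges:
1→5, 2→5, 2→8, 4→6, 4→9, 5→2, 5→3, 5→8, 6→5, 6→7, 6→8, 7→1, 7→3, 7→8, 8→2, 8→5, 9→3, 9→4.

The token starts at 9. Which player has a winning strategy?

A0 = {3}
A1: add {9} — 9 (Pursuer) has 9→3.
9 ∈ A1, so Pursuer can force the target.

Pursuer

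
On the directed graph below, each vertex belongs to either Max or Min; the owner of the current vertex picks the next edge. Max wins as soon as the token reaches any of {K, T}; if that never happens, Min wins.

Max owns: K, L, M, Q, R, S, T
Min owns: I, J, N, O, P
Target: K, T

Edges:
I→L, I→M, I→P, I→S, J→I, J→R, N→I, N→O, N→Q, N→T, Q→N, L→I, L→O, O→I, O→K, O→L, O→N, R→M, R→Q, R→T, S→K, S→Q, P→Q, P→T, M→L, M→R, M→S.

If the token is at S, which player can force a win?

Max

A0 = {K, T}
A1: add {R, S} — R (Max) has R→T; S (Max) has S→K.
S ∈ A1, so Max can force the target.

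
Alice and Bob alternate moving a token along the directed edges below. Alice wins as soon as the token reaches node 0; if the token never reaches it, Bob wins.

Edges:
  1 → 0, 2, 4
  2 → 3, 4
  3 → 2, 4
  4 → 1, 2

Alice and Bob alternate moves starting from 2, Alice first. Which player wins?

Bob

Track states (vertex, player-to-move).
A0 = {(0,Alice), (0,Bob)}
A1: add {(1,Alice)}.
A2 = A1; e.g. (1,Bob) stays out. (2,Alice) never enters ⇒ Bob avoids the target.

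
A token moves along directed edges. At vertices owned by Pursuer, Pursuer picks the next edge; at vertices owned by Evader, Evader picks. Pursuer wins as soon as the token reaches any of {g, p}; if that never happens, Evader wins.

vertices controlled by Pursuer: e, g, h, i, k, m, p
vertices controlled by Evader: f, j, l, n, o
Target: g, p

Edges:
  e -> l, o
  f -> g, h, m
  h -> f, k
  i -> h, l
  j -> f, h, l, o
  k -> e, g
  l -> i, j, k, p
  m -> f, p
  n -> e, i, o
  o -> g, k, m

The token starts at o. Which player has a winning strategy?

Pursuer

A0 = {g, p}
A1: add {k, m} — k (Pursuer) has k→g; m (Pursuer) has m→p.
A2: add {h, o} — h (Pursuer) has h→k; o (Evader): all of {g, k, m} already in.
o ∈ A2, so Pursuer can force the target.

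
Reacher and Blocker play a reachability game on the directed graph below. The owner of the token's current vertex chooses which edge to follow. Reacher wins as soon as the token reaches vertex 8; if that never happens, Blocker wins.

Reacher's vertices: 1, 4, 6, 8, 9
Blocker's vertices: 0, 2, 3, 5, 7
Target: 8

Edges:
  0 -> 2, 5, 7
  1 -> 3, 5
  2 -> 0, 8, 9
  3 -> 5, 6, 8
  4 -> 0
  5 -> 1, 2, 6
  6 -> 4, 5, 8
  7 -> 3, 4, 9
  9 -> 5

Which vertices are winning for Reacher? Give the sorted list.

6, 8

A0 = {8}
A1: add {6} — 6 (Reacher) has 6→8.
A2 = A1; e.g. 0 (Blocker) can still go to 2. Fixed point.
Reacher's winning region = {6, 8}.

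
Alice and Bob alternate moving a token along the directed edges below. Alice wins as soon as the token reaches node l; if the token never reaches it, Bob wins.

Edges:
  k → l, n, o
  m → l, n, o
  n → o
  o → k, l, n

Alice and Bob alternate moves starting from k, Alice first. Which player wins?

Alice

Track states (vertex, player-to-move).
A0 = {(l,Alice), (l,Bob)}
A1: add {(k,Alice), (m,Alice), (o,Alice)}.
(k,Alice) ∈ A1 ⇒ Alice forces the target.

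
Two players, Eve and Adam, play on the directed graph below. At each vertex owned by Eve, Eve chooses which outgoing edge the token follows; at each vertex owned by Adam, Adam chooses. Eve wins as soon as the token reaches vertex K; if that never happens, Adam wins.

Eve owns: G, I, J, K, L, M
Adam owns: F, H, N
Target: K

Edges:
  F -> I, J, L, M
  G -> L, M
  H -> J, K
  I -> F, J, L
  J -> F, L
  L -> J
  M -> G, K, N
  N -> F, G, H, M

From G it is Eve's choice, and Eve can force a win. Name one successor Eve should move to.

A0 = {K}
A1: add {M} — M (Eve) has M→K.
A2: add {G} — G (Eve) has G→M.
A3 = A2; e.g. F (Adam) can still go to I. Fixed point.
From G, successor M is in the attractor (rank 1); the other successor L is not.

M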